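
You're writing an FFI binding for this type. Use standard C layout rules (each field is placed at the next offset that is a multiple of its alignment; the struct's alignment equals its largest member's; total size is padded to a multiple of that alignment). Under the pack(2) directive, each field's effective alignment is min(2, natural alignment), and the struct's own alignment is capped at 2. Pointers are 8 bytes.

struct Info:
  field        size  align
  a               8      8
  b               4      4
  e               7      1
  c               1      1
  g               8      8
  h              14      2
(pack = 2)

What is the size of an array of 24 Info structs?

1008

@0: a [8B, align 2] → 8
@8: b [4B, align 2] → 12
@12: e [7B, align 1] → 19
@19: c [1B, align 1] → 20
@20: g [8B, align 2] → 28
@28: h [14B, align 2] → 42
size 42, align 2
array of 24: 24 × 42 = 1008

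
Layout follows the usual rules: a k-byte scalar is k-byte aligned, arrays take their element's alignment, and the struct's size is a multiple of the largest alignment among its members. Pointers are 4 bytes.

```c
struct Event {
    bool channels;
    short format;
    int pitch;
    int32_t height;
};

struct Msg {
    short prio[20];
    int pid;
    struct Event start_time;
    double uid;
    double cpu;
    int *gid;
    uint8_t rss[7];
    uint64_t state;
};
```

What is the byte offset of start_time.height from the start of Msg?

52

Event: @0: channels [1B, align 1] → 1; +1 pad (align 2); @2: format [2B, align 2] → 4; @4: pitch [4B, align 4] → 8; @8: height [4B, align 4] → 12; size 12, align 4
@0: prio [40B, align 2] → 40
@40: pid [4B, align 4] → 44
@44: start_time [12B, align 4] → 56
within Event: height at 8
44 + 8 = 52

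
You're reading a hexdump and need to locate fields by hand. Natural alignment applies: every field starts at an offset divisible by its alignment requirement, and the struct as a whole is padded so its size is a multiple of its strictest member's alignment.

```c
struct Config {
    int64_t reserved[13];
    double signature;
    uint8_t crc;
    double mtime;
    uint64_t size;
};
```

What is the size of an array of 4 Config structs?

544

0..104  reserved  (104B, 8-aligned)
104..112  signature  (8B, 8-aligned)
112..113  crc  (1B, 1-aligned)
113..120  -- padding (7B)
120..128  mtime  (8B, 8-aligned)
128..136  size  (8B, 8-aligned)
sizeof = 136, alignof = 8
array of 4: 4 × 136 = 544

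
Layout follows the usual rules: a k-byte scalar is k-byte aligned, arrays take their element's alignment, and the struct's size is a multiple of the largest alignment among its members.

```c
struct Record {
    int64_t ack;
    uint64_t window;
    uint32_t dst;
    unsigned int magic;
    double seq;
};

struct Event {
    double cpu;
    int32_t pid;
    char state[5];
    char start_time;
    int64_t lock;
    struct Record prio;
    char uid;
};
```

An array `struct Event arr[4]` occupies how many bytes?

288

Record: @0: ack [8B, align 8] → 8; @8: window [8B, align 8] → 16; @16: dst [4B, align 4] → 20; @20: magic [4B, align 4] → 24; @24: seq [8B, align 8] → 32; size 32, align 8
@0: cpu [8B, align 8] → 8
@8: pid [4B, align 4] → 12
@12: state [5B, align 1] → 17
@17: start_time [1B, align 1] → 18
+6 pad (align 8)
@24: lock [8B, align 8] → 32
@32: prio [32B, align 8] → 64
@64: uid [1B, align 1] → 65
+7 tail pad (align 8)
size 72, align 8
array of 4: 4 × 72 = 288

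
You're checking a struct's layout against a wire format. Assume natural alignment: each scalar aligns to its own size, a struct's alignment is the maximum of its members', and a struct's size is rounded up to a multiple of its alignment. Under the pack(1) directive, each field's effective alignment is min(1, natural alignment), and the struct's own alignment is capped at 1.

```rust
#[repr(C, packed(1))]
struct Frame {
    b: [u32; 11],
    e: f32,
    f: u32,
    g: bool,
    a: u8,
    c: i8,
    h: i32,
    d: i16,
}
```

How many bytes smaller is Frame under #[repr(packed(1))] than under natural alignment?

natural layout:
  b at 0 (size 44, align 4) → ends 44
  e at 44 (size 4, align 4) → ends 48
  f at 48 (size 4, align 4) → ends 52
  g at 52 (size 1, align 1) → ends 53
  a at 53 (size 1, align 1) → ends 54
  c at 54 (size 1, align 1) → ends 55
  pad 1 to align 4 for h
  h at 56 (size 4, align 4) → ends 60
  d at 60 (size 2, align 2) → ends 62
  tail pad 2 to reach multiple of 4
  total 64 bytes, alignment 4
packed(1) layout:
  b at 0 (size 44, align 1) → ends 44
  e at 44 (size 4, align 1) → ends 48
  f at 48 (size 4, align 1) → ends 52
  g at 52 (size 1, align 1) → ends 53
  a at 53 (size 1, align 1) → ends 54
  c at 54 (size 1, align 1) → ends 55
  h at 55 (size 4, align 1) → ends 59
  d at 59 (size 2, align 1) → ends 61
  total 61 bytes, alignment 1
64 − 61 = 3

3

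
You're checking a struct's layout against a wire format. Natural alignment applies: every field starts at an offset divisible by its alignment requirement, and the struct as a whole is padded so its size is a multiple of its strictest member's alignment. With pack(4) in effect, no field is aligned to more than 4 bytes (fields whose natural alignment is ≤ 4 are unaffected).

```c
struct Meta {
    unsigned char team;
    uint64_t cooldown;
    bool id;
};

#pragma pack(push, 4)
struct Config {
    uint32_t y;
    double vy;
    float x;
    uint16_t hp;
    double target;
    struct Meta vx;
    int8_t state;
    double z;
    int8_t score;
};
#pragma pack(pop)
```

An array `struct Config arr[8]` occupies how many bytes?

544

Meta: @0: team [1B, align 1] → 1; +7 pad (align 8); @8: cooldown [8B, align 8] → 16; @16: id [1B, align 1] → 17; +7 tail pad (align 8); size 24, align 8
@0: y [4B, align 4] → 4
@4: vy [8B, align 4] → 12
@12: x [4B, align 4] → 16
@16: hp [2B, align 2] → 18
+2 pad (align 4)
@20: target [8B, align 4] → 28
@28: vx [24B, align 4] → 52
@52: state [1B, align 1] → 53
+3 pad (align 4)
@56: z [8B, align 4] → 64
@64: score [1B, align 1] → 65
+3 tail pad (align 4)
size 68, align 4
array of 8: 8 × 68 = 544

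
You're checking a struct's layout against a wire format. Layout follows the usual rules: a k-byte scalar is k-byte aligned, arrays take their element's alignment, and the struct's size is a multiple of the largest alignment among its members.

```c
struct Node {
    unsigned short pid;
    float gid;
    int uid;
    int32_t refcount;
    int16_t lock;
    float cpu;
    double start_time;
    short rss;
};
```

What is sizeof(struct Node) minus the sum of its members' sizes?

10

@0: pid [2B, align 2] → 2
+2 pad (align 4)
@4: gid [4B, align 4] → 8
@8: uid [4B, align 4] → 12
@12: refcount [4B, align 4] → 16
@16: lock [2B, align 2] → 18
+2 pad (align 4)
@20: cpu [4B, align 4] → 24
@24: start_time [8B, align 8] → 32
@32: rss [2B, align 2] → 34
+6 tail pad (align 8)
size 40, align 8
data bytes 30, size 40 → padding 10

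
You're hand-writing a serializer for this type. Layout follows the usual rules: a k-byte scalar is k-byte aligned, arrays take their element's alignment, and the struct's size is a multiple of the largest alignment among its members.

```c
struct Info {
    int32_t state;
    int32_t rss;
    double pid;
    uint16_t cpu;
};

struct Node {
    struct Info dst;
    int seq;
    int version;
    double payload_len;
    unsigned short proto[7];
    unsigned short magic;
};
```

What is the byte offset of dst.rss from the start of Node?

4

Info: state at 0 (size 4, align 4) → ends 4; rss at 4 (size 4, align 4) → ends 8; pid at 8 (size 8, align 8) → ends 16; cpu at 16 (size 2, align 2) → ends 18; tail pad 6 to reach multiple of 8; total 24 bytes, alignment 8
dst at 0 (size 24, align 8) → ends 24
within Info: rss at 4
0 + 4 = 4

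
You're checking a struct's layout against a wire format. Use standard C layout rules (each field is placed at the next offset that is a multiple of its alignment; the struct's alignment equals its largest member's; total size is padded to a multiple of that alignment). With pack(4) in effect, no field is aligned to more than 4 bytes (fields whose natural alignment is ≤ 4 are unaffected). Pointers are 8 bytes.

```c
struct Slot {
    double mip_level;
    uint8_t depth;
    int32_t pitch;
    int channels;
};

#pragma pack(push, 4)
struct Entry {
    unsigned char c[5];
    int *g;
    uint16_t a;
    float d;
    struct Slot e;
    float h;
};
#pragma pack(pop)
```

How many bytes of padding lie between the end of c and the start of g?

Slot: 0..8  mip_level  (8B, 8-aligned); 8..9  depth  (1B, 1-aligned); 9..12  -- padding (3B); 12..16  pitch  (4B, 4-aligned); 16..20  channels  (4B, 4-aligned); 20..24  -- tail padding (4B); sizeof = 24, alignof = 8
0..5  c  (5B, 1-aligned)
5..8  -- padding (3B)
8..16  g  (8B, 4-aligned)

3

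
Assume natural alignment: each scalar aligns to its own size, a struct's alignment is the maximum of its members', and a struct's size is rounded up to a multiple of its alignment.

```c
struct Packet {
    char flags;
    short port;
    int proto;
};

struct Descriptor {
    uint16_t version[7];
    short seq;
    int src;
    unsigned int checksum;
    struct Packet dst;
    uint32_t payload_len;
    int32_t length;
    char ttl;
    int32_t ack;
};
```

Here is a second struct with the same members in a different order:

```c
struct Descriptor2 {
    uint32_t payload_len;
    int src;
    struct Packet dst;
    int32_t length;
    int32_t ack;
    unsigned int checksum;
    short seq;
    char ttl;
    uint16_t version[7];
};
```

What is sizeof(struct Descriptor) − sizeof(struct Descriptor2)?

0

Packet: flags at 0 (size 1, align 1) → ends 1; pad 1 to align 2 for port; port at 2 (size 2, align 2) → ends 4; proto at 4 (size 4, align 4) → ends 8; total 8 bytes, alignment 4
version at 0 (size 14, align 2) → ends 14
seq at 14 (size 2, align 2) → ends 16
src at 16 (size 4, align 4) → ends 20
checksum at 20 (size 4, align 4) → ends 24
dst at 24 (size 8, align 4) → ends 32
payload_len at 32 (size 4, align 4) → ends 36
length at 36 (size 4, align 4) → ends 40
ttl at 40 (size 1, align 1) → ends 41
pad 3 to align 4 for ack
ack at 44 (size 4, align 4) → ends 48
total 48 bytes, alignment 4
— Descriptor2 —
payload_len at 0 (size 4, align 4) → ends 4
src at 4 (size 4, align 4) → ends 8
dst at 8 (size 8, align 4) → ends 16
length at 16 (size 4, align 4) → ends 20
ack at 20 (size 4, align 4) → ends 24
checksum at 24 (size 4, align 4) → ends 28
seq at 28 (size 2, align 2) → ends 30
ttl at 30 (size 1, align 1) → ends 31
pad 1 to align 2 for version
version at 32 (size 14, align 2) → ends 46
tail pad 2 to reach multiple of 4
total 48 bytes, alignment 4
48 − 48 = 0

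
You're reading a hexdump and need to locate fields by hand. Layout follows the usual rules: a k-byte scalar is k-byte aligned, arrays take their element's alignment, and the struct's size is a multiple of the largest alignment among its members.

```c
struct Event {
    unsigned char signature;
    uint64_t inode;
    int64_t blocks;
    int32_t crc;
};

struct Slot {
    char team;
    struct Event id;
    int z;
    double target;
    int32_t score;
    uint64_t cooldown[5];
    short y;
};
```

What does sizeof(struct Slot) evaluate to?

Event: @0: signature [1B, align 1] → 1; +7 pad (align 8); @8: inode [8B, align 8] → 16; @16: blocks [8B, align 8] → 24; @24: crc [4B, align 4] → 28; +4 tail pad (align 8); size 32, align 8
@0: team [1B, align 1] → 1
+7 pad (align 8)
@8: id [32B, align 8] → 40
@40: z [4B, align 4] → 44
+4 pad (align 8)
@48: target [8B, align 8] → 56
@56: score [4B, align 4] → 60
+4 pad (align 8)
@64: cooldown [40B, align 8] → 104
@104: y [2B, align 2] → 106
+6 tail pad (align 8)
size 112, align 8

112 bytes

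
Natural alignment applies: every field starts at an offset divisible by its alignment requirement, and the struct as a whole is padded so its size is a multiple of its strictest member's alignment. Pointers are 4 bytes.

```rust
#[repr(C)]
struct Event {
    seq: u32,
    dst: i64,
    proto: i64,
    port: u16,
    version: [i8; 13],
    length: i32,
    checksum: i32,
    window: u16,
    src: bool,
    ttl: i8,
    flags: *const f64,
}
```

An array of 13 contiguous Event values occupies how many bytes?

728

@0: seq [4B, align 4] → 4
+4 pad (align 8)
@8: dst [8B, align 8] → 16
@16: proto [8B, align 8] → 24
@24: port [2B, align 2] → 26
@26: version [13B, align 1] → 39
+1 pad (align 4)
@40: length [4B, align 4] → 44
@44: checksum [4B, align 4] → 48
@48: window [2B, align 2] → 50
@50: src [1B, align 1] → 51
@51: ttl [1B, align 1] → 52
@52: flags [4B, align 4] → 56
size 56, align 8
array of 13: 13 × 56 = 728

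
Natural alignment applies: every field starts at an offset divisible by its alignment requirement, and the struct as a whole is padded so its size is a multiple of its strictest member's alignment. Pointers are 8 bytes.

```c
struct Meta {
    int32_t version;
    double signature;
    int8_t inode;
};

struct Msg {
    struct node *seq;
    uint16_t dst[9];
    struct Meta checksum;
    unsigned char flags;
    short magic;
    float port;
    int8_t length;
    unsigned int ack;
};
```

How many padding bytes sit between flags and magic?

Meta: 0..4  version  (4B, 4-aligned); 4..8  -- padding (4B); 8..16  signature  (8B, 8-aligned); 16..17  inode  (1B, 1-aligned); 17..24  -- tail padding (7B); sizeof = 24, alignof = 8
0..8  seq  (8B, 8-aligned)
8..26  dst  (18B, 2-aligned)
26..32  -- padding (6B)
32..56  checksum  (24B, 8-aligned)
56..57  flags  (1B, 1-aligned)
57..58  -- padding (1B)
58..60  magic  (2B, 2-aligned)

1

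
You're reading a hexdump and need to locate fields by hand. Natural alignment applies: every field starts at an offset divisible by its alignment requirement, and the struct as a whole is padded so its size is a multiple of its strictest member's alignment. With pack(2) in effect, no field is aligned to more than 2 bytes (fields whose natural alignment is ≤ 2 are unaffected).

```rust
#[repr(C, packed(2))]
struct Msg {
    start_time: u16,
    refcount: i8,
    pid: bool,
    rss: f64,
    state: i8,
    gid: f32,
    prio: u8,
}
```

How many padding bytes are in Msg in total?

@0: start_time [2B, align 2] → 2
@2: refcount [1B, align 1] → 3
@3: pid [1B, align 1] → 4
@4: rss [8B, align 2] → 12
@12: state [1B, align 1] → 13
+1 pad (align 2)
@14: gid [4B, align 2] → 18
@18: prio [1B, align 1] → 19
+1 tail pad (align 2)
size 20, align 2
data bytes 18, size 20 → padding 2

2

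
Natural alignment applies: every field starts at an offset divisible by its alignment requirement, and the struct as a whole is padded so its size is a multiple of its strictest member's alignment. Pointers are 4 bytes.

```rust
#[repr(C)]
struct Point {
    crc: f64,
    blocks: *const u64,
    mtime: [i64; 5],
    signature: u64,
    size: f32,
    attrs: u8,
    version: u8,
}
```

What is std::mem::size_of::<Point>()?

72

@0: crc [8B, align 8] → 8
@8: blocks [4B, align 4] → 12
+4 pad (align 8)
@16: mtime [40B, align 8] → 56
@56: signature [8B, align 8] → 64
@64: size [4B, align 4] → 68
@68: attrs [1B, align 1] → 69
@69: version [1B, align 1] → 70
+2 tail pad (align 8)
size 72, align 8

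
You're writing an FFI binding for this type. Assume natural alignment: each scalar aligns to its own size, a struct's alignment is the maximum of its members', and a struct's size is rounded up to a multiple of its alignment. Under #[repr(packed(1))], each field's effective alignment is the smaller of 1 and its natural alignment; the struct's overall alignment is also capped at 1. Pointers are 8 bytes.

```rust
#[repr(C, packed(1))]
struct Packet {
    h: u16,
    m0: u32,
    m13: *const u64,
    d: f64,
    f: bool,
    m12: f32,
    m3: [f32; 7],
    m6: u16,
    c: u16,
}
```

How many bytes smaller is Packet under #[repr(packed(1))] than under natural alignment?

5

natural layout:
  @0: h [2B, align 2] → 2
  +2 pad (align 4)
  @4: m0 [4B, align 4] → 8
  @8: m13 [8B, align 8] → 16
  @16: d [8B, align 8] → 24
  @24: f [1B, align 1] → 25
  +3 pad (align 4)
  @28: m12 [4B, align 4] → 32
  @32: m3 [28B, align 4] → 60
  @60: m6 [2B, align 2] → 62
  @62: c [2B, align 2] → 64
  size 64, align 8
packed(1) layout:
  @0: h [2B, align 1] → 2
  @2: m0 [4B, align 1] → 6
  @6: m13 [8B, align 1] → 14
  @14: d [8B, align 1] → 22
  @22: f [1B, align 1] → 23
  @23: m12 [4B, align 1] → 27
  @27: m3 [28B, align 1] → 55
  @55: m6 [2B, align 1] → 57
  @57: c [2B, align 1] → 59
  size 59, align 1
64 − 59 = 5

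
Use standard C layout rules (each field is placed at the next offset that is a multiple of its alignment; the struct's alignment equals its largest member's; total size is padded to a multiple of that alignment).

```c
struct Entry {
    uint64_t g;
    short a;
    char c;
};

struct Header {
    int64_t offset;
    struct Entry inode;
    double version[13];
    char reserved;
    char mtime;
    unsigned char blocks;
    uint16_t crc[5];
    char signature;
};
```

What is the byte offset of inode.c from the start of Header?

18

Entry: 0..8  g  (8B, 8-aligned); 8..10  a  (2B, 2-aligned); 10..11  c  (1B, 1-aligned); 11..16  -- tail padding (5B); sizeof = 16, alignof = 8
0..8  offset  (8B, 8-aligned)
8..24  inode  (16B, 8-aligned)
within Entry: c at 10
8 + 10 = 18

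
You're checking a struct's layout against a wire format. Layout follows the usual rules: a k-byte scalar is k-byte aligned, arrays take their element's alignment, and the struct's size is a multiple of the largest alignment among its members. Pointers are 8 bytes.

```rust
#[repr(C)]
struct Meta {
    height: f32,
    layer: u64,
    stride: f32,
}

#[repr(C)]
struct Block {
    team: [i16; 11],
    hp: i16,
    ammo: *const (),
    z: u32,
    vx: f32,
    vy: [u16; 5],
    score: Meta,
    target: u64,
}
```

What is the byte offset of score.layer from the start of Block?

64

Meta: @0: height [4B, align 4] → 4; +4 pad (align 8); @8: layer [8B, align 8] → 16; @16: stride [4B, align 4] → 20; +4 tail pad (align 8); size 24, align 8
@0: team [22B, align 2] → 22
@22: hp [2B, align 2] → 24
@24: ammo [8B, align 8] → 32
@32: z [4B, align 4] → 36
@36: vx [4B, align 4] → 40
@40: vy [10B, align 2] → 50
+6 pad (align 8)
@56: score [24B, align 8] → 80
within Meta: layer at 8
56 + 8 = 64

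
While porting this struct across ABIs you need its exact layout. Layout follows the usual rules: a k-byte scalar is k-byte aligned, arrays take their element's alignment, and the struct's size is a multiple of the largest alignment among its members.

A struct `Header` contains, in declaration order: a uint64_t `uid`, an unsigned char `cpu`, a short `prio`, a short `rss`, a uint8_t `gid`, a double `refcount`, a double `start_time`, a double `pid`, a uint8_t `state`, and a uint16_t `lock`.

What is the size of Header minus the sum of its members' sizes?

@0: uid [8B, align 8] → 8
@8: cpu [1B, align 1] → 9
+1 pad (align 2)
@10: prio [2B, align 2] → 12
@12: rss [2B, align 2] → 14
@14: gid [1B, align 1] → 15
+1 pad (align 8)
@16: refcount [8B, align 8] → 24
@24: start_time [8B, align 8] → 32
@32: pid [8B, align 8] → 40
@40: state [1B, align 1] → 41
+1 pad (align 2)
@42: lock [2B, align 2] → 44
+4 tail pad (align 8)
size 48, align 8
data bytes 41, size 48 → padding 7

7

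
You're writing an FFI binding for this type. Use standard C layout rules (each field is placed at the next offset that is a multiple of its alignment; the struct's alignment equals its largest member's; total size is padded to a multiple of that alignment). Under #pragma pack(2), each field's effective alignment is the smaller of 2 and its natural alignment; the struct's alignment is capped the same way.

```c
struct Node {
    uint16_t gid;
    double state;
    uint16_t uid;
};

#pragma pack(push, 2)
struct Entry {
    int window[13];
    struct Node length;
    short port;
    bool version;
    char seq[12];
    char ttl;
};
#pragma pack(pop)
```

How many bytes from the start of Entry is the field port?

Node: 0..2  gid  (2B, 2-aligned); 2..8  -- padding (6B); 8..16  state  (8B, 8-aligned); 16..18  uid  (2B, 2-aligned); 18..24  -- tail padding (6B); sizeof = 24, alignof = 8
0..52  window  (52B, 2-aligned)
52..76  length  (24B, 2-aligned)
76..78  port  (2B, 2-aligned)

76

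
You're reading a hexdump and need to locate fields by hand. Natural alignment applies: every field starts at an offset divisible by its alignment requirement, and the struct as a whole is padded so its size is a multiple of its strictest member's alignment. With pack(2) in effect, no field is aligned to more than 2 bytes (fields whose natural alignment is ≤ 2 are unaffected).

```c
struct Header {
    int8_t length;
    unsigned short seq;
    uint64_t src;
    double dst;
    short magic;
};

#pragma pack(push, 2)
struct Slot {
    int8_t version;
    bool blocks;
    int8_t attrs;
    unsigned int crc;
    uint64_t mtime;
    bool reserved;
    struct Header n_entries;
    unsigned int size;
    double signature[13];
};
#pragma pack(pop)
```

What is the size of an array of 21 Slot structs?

3318

Header: length at 0 (size 1, align 1) → ends 1; pad 1 to align 2 for seq; seq at 2 (size 2, align 2) → ends 4; pad 4 to align 8 for src; src at 8 (size 8, align 8) → ends 16; dst at 16 (size 8, align 8) → ends 24; magic at 24 (size 2, align 2) → ends 26; tail pad 6 to reach multiple of 8; total 32 bytes, alignment 8
version at 0 (size 1, align 1) → ends 1
blocks at 1 (size 1, align 1) → ends 2
attrs at 2 (size 1, align 1) → ends 3
pad 1 to align 2 for crc
crc at 4 (size 4, align 2) → ends 8
mtime at 8 (size 8, align 2) → ends 16
reserved at 16 (size 1, align 1) → ends 17
pad 1 to align 2 for n_entries
n_entries at 18 (size 32, align 2) → ends 50
size at 50 (size 4, align 2) → ends 54
signature at 54 (size 104, align 2) → ends 158
total 158 bytes, alignment 2
array of 21: 21 × 158 = 3318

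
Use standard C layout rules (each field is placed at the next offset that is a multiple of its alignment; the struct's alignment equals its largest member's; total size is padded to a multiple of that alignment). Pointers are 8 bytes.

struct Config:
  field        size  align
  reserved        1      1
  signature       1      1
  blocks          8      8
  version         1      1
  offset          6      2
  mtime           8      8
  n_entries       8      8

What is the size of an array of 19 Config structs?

@0: reserved [1B, align 1] → 1
@1: signature [1B, align 1] → 2
+6 pad (align 8)
@8: blocks [8B, align 8] → 16
@16: version [1B, align 1] → 17
+1 pad (align 2)
@18: offset [6B, align 2] → 24
@24: mtime [8B, align 8] → 32
@32: n_entries [8B, align 8] → 40
size 40, align 8
array of 19: 19 × 40 = 760

760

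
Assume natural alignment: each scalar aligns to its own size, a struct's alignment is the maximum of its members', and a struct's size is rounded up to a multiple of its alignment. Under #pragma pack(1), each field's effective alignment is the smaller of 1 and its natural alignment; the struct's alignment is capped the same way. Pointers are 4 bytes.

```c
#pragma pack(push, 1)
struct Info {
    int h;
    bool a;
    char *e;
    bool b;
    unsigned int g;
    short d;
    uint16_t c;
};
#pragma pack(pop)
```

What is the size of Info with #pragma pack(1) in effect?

18

h at 0 (size 4, align 1) → ends 4
a at 4 (size 1, align 1) → ends 5
e at 5 (size 4, align 1) → ends 9
b at 9 (size 1, align 1) → ends 10
g at 10 (size 4, align 1) → ends 14
d at 14 (size 2, align 1) → ends 16
c at 16 (size 2, align 1) → ends 18
total 18 bytes, alignment 1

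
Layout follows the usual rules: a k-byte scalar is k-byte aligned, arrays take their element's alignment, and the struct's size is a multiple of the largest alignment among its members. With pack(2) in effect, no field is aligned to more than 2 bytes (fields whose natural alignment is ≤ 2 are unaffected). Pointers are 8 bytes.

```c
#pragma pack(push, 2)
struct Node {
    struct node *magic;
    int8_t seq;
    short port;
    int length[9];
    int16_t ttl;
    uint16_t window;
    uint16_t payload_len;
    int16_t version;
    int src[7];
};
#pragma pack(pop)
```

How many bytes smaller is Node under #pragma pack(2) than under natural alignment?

4

natural layout:
  0..8  magic  (8B, 8-aligned)
  8..9  seq  (1B, 1-aligned)
  9..10  -- padding (1B)
  10..12  port  (2B, 2-aligned)
  12..48  length  (36B, 4-aligned)
  48..50  ttl  (2B, 2-aligned)
  50..52  window  (2B, 2-aligned)
  52..54  payload_len  (2B, 2-aligned)
  54..56  version  (2B, 2-aligned)
  56..84  src  (28B, 4-aligned)
  84..88  -- tail padding (4B)
  sizeof = 88, alignof = 8
packed(2) layout:
  0..8  magic  (8B, 2-aligned)
  8..9  seq  (1B, 1-aligned)
  9..10  -- padding (1B)
  10..12  port  (2B, 2-aligned)
  12..48  length  (36B, 2-aligned)
  48..50  ttl  (2B, 2-aligned)
  50..52  window  (2B, 2-aligned)
  52..54  payload_len  (2B, 2-aligned)
  54..56  version  (2B, 2-aligned)
  56..84  src  (28B, 2-aligned)
  sizeof = 84, alignof = 2
88 − 84 = 4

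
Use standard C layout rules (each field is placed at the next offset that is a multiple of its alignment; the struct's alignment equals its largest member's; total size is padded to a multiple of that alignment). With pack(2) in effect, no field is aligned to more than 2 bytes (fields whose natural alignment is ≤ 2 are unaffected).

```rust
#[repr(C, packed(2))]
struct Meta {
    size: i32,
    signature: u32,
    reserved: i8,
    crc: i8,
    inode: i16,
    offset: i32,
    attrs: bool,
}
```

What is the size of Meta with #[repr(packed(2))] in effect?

@0: size [4B, align 2] → 4
@4: signature [4B, align 2] → 8
@8: reserved [1B, align 1] → 9
@9: crc [1B, align 1] → 10
@10: inode [2B, align 2] → 12
@12: offset [4B, align 2] → 16
@16: attrs [1B, align 1] → 17
+1 tail pad (align 2)
size 18, align 2

18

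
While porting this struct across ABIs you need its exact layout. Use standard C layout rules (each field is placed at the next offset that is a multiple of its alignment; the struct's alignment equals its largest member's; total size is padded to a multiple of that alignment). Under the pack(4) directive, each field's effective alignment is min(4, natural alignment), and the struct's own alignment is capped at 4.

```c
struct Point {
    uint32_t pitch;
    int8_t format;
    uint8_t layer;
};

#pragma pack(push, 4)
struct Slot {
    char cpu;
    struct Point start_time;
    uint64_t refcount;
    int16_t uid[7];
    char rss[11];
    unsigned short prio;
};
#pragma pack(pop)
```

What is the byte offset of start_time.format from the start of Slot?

8

Point: 0..4  pitch  (4B, 4-aligned); 4..5  format  (1B, 1-aligned); 5..6  layer  (1B, 1-aligned); 6..8  -- tail padding (2B); sizeof = 8, alignof = 4
0..1  cpu  (1B, 1-aligned)
1..4  -- padding (3B)
4..12  start_time  (8B, 4-aligned)
within Point: format at 4
4 + 4 = 8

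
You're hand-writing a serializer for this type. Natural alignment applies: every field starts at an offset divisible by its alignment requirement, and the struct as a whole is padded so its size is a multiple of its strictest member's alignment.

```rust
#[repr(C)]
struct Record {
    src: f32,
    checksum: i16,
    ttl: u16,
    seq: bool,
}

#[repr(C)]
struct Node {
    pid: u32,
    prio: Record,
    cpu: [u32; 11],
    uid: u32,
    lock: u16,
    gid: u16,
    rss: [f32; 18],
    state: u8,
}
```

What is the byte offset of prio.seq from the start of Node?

Record: 0..4  src  (4B, 4-aligned); 4..6  checksum  (2B, 2-aligned); 6..8  ttl  (2B, 2-aligned); 8..9  seq  (1B, 1-aligned); 9..12  -- tail padding (3B); sizeof = 12, alignof = 4
0..4  pid  (4B, 4-aligned)
4..16  prio  (12B, 4-aligned)
within Record: seq at 8
4 + 8 = 12

12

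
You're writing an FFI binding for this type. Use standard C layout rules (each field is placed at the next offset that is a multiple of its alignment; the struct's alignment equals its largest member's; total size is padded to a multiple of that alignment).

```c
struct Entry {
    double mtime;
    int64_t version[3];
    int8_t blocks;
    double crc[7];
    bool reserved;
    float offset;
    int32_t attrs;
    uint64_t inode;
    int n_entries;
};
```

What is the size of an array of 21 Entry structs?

0..8  mtime  (8B, 8-aligned)
8..32  version  (24B, 8-aligned)
32..33  blocks  (1B, 1-aligned)
33..40  -- padding (7B)
40..96  crc  (56B, 8-aligned)
96..97  reserved  (1B, 1-aligned)
97..100  -- padding (3B)
100..104  offset  (4B, 4-aligned)
104..108  attrs  (4B, 4-aligned)
108..112  -- padding (4B)
112..120  inode  (8B, 8-aligned)
120..124  n_entries  (4B, 4-aligned)
124..128  -- tail padding (4B)
sizeof = 128, alignof = 8
array of 21: 21 × 128 = 2688

2688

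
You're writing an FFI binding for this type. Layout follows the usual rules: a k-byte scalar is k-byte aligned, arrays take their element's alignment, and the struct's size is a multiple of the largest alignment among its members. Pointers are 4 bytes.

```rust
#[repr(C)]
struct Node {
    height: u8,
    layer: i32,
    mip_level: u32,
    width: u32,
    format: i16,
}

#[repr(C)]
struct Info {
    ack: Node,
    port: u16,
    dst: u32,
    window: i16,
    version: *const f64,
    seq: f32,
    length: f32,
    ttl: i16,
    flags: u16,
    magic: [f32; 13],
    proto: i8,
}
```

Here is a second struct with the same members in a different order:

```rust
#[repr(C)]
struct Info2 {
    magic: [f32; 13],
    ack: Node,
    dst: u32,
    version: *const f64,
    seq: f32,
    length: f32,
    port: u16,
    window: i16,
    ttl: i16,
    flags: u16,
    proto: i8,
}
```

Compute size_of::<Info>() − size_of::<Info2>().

4

Node: 0..1  height  (1B, 1-aligned); 1..4  -- padding (3B); 4..8  layer  (4B, 4-aligned); 8..12  mip_level  (4B, 4-aligned); 12..16  width  (4B, 4-aligned); 16..18  format  (2B, 2-aligned); 18..20  -- tail padding (2B); sizeof = 20, alignof = 4
0..20  ack  (20B, 4-aligned)
20..22  port  (2B, 2-aligned)
22..24  -- padding (2B)
24..28  dst  (4B, 4-aligned)
28..30  window  (2B, 2-aligned)
30..32  -- padding (2B)
32..36  version  (4B, 4-aligned)
36..40  seq  (4B, 4-aligned)
40..44  length  (4B, 4-aligned)
44..46  ttl  (2B, 2-aligned)
46..48  flags  (2B, 2-aligned)
48..100  magic  (52B, 4-aligned)
100..101  proto  (1B, 1-aligned)
101..104  -- tail padding (3B)
sizeof = 104, alignof = 4
— Info2 —
0..52  magic  (52B, 4-aligned)
52..72  ack  (20B, 4-aligned)
72..76  dst  (4B, 4-aligned)
76..80  version  (4B, 4-aligned)
80..84  seq  (4B, 4-aligned)
84..88  length  (4B, 4-aligned)
88..90  port  (2B, 2-aligned)
90..92  window  (2B, 2-aligned)
92..94  ttl  (2B, 2-aligned)
94..96  flags  (2B, 2-aligned)
96..97  proto  (1B, 1-aligned)
97..100  -- tail padding (3B)
sizeof = 100, alignof = 4
104 − 100 = 4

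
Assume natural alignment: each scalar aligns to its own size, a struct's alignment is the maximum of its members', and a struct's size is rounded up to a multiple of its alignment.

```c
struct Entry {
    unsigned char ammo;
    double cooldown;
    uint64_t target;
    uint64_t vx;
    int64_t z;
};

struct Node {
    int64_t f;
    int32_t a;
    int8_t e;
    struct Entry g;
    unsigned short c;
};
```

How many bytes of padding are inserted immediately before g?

3

Entry: 0..1  ammo  (1B, 1-aligned); 1..8  -- padding (7B); 8..16  cooldown  (8B, 8-aligned); 16..24  target  (8B, 8-aligned); 24..32  vx  (8B, 8-aligned); 32..40  z  (8B, 8-aligned); sizeof = 40, alignof = 8
0..8  f  (8B, 8-aligned)
8..12  a  (4B, 4-aligned)
12..13  e  (1B, 1-aligned)
13..16  -- padding (3B)
16..56  g  (40B, 8-aligned)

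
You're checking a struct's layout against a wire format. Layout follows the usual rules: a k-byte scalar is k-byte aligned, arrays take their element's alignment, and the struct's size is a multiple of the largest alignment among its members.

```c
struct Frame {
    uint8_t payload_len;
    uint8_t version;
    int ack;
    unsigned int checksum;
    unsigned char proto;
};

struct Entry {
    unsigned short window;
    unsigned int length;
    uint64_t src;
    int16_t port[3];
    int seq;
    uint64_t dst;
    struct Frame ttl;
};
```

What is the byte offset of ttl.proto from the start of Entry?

52

Frame: 0..1  payload_len  (1B, 1-aligned); 1..2  version  (1B, 1-aligned); 2..4  -- padding (2B); 4..8  ack  (4B, 4-aligned); 8..12  checksum  (4B, 4-aligned); 12..13  proto  (1B, 1-aligned); 13..16  -- tail padding (3B); sizeof = 16, alignof = 4
0..2  window  (2B, 2-aligned)
2..4  -- padding (2B)
4..8  length  (4B, 4-aligned)
8..16  src  (8B, 8-aligned)
16..22  port  (6B, 2-aligned)
22..24  -- padding (2B)
24..28  seq  (4B, 4-aligned)
28..32  -- padding (4B)
32..40  dst  (8B, 8-aligned)
40..56  ttl  (16B, 4-aligned)
within Frame: proto at 12
40 + 12 = 52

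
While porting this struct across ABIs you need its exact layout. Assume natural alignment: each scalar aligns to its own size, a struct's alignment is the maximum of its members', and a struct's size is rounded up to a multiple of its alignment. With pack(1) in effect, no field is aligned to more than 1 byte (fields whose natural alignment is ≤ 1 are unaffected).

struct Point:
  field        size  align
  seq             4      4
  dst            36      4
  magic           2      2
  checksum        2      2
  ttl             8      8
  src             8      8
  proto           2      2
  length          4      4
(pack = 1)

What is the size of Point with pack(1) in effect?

66

0..4  seq  (4B, 1-aligned)
4..40  dst  (36B, 1-aligned)
40..42  magic  (2B, 1-aligned)
42..44  checksum  (2B, 1-aligned)
44..52  ttl  (8B, 1-aligned)
52..60  src  (8B, 1-aligned)
60..62  proto  (2B, 1-aligned)
62..66  length  (4B, 1-aligned)
sizeof = 66, alignof = 1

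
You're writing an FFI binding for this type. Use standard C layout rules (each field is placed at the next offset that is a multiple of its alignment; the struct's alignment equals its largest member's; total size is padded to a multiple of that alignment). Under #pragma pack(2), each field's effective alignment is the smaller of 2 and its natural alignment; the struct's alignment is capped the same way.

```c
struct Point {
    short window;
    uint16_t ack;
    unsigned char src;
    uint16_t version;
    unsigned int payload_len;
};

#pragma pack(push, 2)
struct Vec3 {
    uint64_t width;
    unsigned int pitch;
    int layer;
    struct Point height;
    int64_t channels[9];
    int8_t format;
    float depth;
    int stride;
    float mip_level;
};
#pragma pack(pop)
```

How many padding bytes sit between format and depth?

Point: window at 0 (size 2, align 2) → ends 2; ack at 2 (size 2, align 2) → ends 4; src at 4 (size 1, align 1) → ends 5; pad 1 to align 2 for version; version at 6 (size 2, align 2) → ends 8; payload_len at 8 (size 4, align 4) → ends 12; total 12 bytes, alignment 4
width at 0 (size 8, align 2) → ends 8
pitch at 8 (size 4, align 2) → ends 12
layer at 12 (size 4, align 2) → ends 16
height at 16 (size 12, align 2) → ends 28
channels at 28 (size 72, align 2) → ends 100
format at 100 (size 1, align 1) → ends 101
pad 1 to align 2 for depth
depth at 102 (size 4, align 2) → ends 106

1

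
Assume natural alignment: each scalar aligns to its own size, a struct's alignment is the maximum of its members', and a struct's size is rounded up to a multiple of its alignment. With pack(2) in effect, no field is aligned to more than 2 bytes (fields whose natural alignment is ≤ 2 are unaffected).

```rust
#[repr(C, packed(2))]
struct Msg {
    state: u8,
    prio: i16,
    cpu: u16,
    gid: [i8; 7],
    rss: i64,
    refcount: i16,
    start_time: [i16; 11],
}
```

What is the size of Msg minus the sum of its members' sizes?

0..1  state  (1B, 1-aligned)
1..2  -- padding (1B)
2..4  prio  (2B, 2-aligned)
4..6  cpu  (2B, 2-aligned)
6..13  gid  (7B, 1-aligned)
13..14  -- padding (1B)
14..22  rss  (8B, 2-aligned)
22..24  refcount  (2B, 2-aligned)
24..46  start_time  (22B, 2-aligned)
sizeof = 46, alignof = 2
data bytes 44, size 46 → padding 2

2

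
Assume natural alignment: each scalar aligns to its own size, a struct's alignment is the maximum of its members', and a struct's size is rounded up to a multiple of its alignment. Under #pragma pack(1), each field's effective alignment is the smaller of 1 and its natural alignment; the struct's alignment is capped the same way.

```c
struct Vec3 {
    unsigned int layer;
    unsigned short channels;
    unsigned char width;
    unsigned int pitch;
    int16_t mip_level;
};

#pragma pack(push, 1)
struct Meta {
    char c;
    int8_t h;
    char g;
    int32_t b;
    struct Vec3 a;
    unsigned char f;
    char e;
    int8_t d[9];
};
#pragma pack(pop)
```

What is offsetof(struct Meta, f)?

23

Vec3: layer at 0 (size 4, align 4) → ends 4; channels at 4 (size 2, align 2) → ends 6; width at 6 (size 1, align 1) → ends 7; pad 1 to align 4 for pitch; pitch at 8 (size 4, align 4) → ends 12; mip_level at 12 (size 2, align 2) → ends 14; tail pad 2 to reach multiple of 4; total 16 bytes, alignment 4
c at 0 (size 1, align 1) → ends 1
h at 1 (size 1, align 1) → ends 2
g at 2 (size 1, align 1) → ends 3
b at 3 (size 4, align 1) → ends 7
a at 7 (size 16, align 1) → ends 23
f at 23 (size 1, align 1) → ends 24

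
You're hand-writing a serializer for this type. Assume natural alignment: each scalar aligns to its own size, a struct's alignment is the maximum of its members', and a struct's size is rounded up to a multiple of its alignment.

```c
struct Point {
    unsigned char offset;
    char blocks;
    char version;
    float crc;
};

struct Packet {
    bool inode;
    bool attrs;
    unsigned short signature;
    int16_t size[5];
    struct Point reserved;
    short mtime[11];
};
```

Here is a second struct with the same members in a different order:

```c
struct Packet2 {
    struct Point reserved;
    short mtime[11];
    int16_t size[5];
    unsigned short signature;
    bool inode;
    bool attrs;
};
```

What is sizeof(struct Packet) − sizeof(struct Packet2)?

Point: offset at 0 (size 1, align 1) → ends 1; blocks at 1 (size 1, align 1) → ends 2; version at 2 (size 1, align 1) → ends 3; pad 1 to align 4 for crc; crc at 4 (size 4, align 4) → ends 8; total 8 bytes, alignment 4
inode at 0 (size 1, align 1) → ends 1
attrs at 1 (size 1, align 1) → ends 2
signature at 2 (size 2, align 2) → ends 4
size at 4 (size 10, align 2) → ends 14
pad 2 to align 4 for reserved
reserved at 16 (size 8, align 4) → ends 24
mtime at 24 (size 22, align 2) → ends 46
tail pad 2 to reach multiple of 4
total 48 bytes, alignment 4
— Packet2 —
reserved at 0 (size 8, align 4) → ends 8
mtime at 8 (size 22, align 2) → ends 30
size at 30 (size 10, align 2) → ends 40
signature at 40 (size 2, align 2) → ends 42
inode at 42 (size 1, align 1) → ends 43
attrs at 43 (size 1, align 1) → ends 44
total 44 bytes, alignment 4
48 − 44 = 4

4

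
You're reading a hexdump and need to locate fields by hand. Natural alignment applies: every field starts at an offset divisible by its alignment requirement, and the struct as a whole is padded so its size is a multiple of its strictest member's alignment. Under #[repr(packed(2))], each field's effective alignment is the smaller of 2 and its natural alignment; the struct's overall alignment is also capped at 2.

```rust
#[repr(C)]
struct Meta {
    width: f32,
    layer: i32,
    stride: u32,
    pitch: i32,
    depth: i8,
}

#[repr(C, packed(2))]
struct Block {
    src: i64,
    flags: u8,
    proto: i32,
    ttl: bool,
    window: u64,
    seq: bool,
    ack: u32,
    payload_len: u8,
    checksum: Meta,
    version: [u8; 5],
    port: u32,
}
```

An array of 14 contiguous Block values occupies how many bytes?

Meta: width at 0 (size 4, align 4) → ends 4; layer at 4 (size 4, align 4) → ends 8; stride at 8 (size 4, align 4) → ends 12; pitch at 12 (size 4, align 4) → ends 16; depth at 16 (size 1, align 1) → ends 17; tail pad 3 to reach multiple of 4; total 20 bytes, alignment 4
src at 0 (size 8, align 2) → ends 8
flags at 8 (size 1, align 1) → ends 9
pad 1 to align 2 for proto
proto at 10 (size 4, align 2) → ends 14
ttl at 14 (size 1, align 1) → ends 15
pad 1 to align 2 for window
window at 16 (size 8, align 2) → ends 24
seq at 24 (size 1, align 1) → ends 25
pad 1 to align 2 for ack
ack at 26 (size 4, align 2) → ends 30
payload_len at 30 (size 1, align 1) → ends 31
pad 1 to align 2 for checksum
checksum at 32 (size 20, align 2) → ends 52
version at 52 (size 5, align 1) → ends 57
pad 1 to align 2 for port
port at 58 (size 4, align 2) → ends 62
total 62 bytes, alignment 2
array of 14: 14 × 62 = 868

868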